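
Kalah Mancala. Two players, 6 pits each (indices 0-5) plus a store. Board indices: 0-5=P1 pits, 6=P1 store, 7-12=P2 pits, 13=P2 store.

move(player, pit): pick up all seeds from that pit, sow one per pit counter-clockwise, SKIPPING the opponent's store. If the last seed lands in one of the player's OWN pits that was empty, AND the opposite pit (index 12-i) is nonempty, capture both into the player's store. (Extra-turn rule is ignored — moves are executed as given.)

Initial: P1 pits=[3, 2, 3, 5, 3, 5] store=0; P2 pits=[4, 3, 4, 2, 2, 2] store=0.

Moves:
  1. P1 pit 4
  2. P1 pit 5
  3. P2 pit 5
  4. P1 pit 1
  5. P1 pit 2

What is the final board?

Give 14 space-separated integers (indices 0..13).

Answer: 4 0 0 7 1 1 3 6 4 5 3 3 0 1

Derivation:
Move 1: P1 pit4 -> P1=[3,2,3,5,0,6](1) P2=[5,3,4,2,2,2](0)
Move 2: P1 pit5 -> P1=[3,2,3,5,0,0](2) P2=[6,4,5,3,3,2](0)
Move 3: P2 pit5 -> P1=[4,2,3,5,0,0](2) P2=[6,4,5,3,3,0](1)
Move 4: P1 pit1 -> P1=[4,0,4,6,0,0](2) P2=[6,4,5,3,3,0](1)
Move 5: P1 pit2 -> P1=[4,0,0,7,1,1](3) P2=[6,4,5,3,3,0](1)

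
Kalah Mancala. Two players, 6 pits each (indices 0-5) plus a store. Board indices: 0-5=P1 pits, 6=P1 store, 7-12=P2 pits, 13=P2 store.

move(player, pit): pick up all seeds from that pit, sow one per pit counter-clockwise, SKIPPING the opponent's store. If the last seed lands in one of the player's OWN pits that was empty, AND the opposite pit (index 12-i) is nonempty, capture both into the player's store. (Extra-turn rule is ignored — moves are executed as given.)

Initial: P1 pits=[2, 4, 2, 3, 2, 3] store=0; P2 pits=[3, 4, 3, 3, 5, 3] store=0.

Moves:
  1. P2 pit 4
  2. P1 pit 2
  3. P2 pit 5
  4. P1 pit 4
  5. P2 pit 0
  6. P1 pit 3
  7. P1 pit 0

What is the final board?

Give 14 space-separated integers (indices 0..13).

Answer: 0 1 2 1 2 6 2 1 5 4 4 0 0 9

Derivation:
Move 1: P2 pit4 -> P1=[3,5,3,3,2,3](0) P2=[3,4,3,3,0,4](1)
Move 2: P1 pit2 -> P1=[3,5,0,4,3,4](0) P2=[3,4,3,3,0,4](1)
Move 3: P2 pit5 -> P1=[4,6,1,4,3,4](0) P2=[3,4,3,3,0,0](2)
Move 4: P1 pit4 -> P1=[4,6,1,4,0,5](1) P2=[4,4,3,3,0,0](2)
Move 5: P2 pit0 -> P1=[4,0,1,4,0,5](1) P2=[0,5,4,4,0,0](9)
Move 6: P1 pit3 -> P1=[4,0,1,0,1,6](2) P2=[1,5,4,4,0,0](9)
Move 7: P1 pit0 -> P1=[0,1,2,1,2,6](2) P2=[1,5,4,4,0,0](9)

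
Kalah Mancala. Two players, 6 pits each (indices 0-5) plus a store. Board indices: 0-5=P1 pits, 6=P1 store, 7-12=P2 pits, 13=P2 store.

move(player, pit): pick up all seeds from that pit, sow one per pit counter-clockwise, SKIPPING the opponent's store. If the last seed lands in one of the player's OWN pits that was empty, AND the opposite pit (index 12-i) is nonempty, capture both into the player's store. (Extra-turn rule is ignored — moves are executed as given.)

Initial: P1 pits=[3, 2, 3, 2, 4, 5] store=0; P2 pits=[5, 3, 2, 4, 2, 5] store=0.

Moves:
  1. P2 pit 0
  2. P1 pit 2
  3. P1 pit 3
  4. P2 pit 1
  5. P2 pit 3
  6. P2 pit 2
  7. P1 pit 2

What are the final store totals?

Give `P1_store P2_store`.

Answer: 1 2

Derivation:
Move 1: P2 pit0 -> P1=[3,2,3,2,4,5](0) P2=[0,4,3,5,3,6](0)
Move 2: P1 pit2 -> P1=[3,2,0,3,5,6](0) P2=[0,4,3,5,3,6](0)
Move 3: P1 pit3 -> P1=[3,2,0,0,6,7](1) P2=[0,4,3,5,3,6](0)
Move 4: P2 pit1 -> P1=[3,2,0,0,6,7](1) P2=[0,0,4,6,4,7](0)
Move 5: P2 pit3 -> P1=[4,3,1,0,6,7](1) P2=[0,0,4,0,5,8](1)
Move 6: P2 pit2 -> P1=[4,3,1,0,6,7](1) P2=[0,0,0,1,6,9](2)
Move 7: P1 pit2 -> P1=[4,3,0,1,6,7](1) P2=[0,0,0,1,6,9](2)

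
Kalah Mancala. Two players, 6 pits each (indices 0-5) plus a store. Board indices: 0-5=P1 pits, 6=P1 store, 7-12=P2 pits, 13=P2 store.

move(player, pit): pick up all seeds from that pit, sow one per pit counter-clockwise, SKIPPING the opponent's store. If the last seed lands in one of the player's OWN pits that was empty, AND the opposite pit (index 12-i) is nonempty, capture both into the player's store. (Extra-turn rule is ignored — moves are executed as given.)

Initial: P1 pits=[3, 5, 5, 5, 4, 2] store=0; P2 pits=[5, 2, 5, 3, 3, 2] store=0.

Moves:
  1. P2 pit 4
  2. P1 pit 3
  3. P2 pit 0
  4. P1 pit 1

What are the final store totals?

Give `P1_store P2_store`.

Move 1: P2 pit4 -> P1=[4,5,5,5,4,2](0) P2=[5,2,5,3,0,3](1)
Move 2: P1 pit3 -> P1=[4,5,5,0,5,3](1) P2=[6,3,5,3,0,3](1)
Move 3: P2 pit0 -> P1=[4,5,5,0,5,3](1) P2=[0,4,6,4,1,4](2)
Move 4: P1 pit1 -> P1=[4,0,6,1,6,4](2) P2=[0,4,6,4,1,4](2)

Answer: 2 2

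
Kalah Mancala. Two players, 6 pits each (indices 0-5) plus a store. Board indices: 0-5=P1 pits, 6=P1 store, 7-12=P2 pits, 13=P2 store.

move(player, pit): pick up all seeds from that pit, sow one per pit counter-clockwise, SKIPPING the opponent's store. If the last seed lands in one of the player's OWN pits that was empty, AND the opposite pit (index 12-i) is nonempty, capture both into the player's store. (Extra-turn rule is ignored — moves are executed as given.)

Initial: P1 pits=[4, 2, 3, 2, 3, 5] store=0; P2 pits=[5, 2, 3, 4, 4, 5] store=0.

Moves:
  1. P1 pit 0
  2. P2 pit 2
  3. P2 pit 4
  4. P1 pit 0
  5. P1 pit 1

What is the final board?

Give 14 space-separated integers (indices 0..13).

Answer: 0 0 6 4 5 6 1 5 2 0 5 0 7 1

Derivation:
Move 1: P1 pit0 -> P1=[0,3,4,3,4,5](0) P2=[5,2,3,4,4,5](0)
Move 2: P2 pit2 -> P1=[0,3,4,3,4,5](0) P2=[5,2,0,5,5,6](0)
Move 3: P2 pit4 -> P1=[1,4,5,3,4,5](0) P2=[5,2,0,5,0,7](1)
Move 4: P1 pit0 -> P1=[0,5,5,3,4,5](0) P2=[5,2,0,5,0,7](1)
Move 5: P1 pit1 -> P1=[0,0,6,4,5,6](1) P2=[5,2,0,5,0,7](1)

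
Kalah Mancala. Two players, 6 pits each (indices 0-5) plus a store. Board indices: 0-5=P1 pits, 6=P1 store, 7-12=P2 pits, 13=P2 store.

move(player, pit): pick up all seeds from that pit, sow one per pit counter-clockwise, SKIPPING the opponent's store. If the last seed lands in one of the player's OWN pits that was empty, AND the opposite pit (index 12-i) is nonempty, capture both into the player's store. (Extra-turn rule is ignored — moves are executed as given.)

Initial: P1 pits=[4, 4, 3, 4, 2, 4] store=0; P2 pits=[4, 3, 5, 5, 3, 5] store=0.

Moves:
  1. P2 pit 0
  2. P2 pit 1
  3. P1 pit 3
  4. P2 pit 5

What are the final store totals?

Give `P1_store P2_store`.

Move 1: P2 pit0 -> P1=[4,4,3,4,2,4](0) P2=[0,4,6,6,4,5](0)
Move 2: P2 pit1 -> P1=[4,4,3,4,2,4](0) P2=[0,0,7,7,5,6](0)
Move 3: P1 pit3 -> P1=[4,4,3,0,3,5](1) P2=[1,0,7,7,5,6](0)
Move 4: P2 pit5 -> P1=[5,5,4,1,4,5](1) P2=[1,0,7,7,5,0](1)

Answer: 1 1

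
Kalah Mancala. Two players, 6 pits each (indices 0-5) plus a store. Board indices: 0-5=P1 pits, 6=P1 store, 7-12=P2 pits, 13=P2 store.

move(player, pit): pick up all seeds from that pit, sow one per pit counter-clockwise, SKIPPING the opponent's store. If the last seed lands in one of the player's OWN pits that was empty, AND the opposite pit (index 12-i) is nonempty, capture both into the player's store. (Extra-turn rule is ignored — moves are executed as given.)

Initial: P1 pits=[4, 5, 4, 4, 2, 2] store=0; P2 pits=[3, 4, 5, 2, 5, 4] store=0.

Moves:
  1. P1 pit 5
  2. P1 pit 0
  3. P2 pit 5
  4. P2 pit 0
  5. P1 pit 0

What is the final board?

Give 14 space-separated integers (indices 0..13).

Move 1: P1 pit5 -> P1=[4,5,4,4,2,0](1) P2=[4,4,5,2,5,4](0)
Move 2: P1 pit0 -> P1=[0,6,5,5,3,0](1) P2=[4,4,5,2,5,4](0)
Move 3: P2 pit5 -> P1=[1,7,6,5,3,0](1) P2=[4,4,5,2,5,0](1)
Move 4: P2 pit0 -> P1=[1,7,6,5,3,0](1) P2=[0,5,6,3,6,0](1)
Move 5: P1 pit0 -> P1=[0,8,6,5,3,0](1) P2=[0,5,6,3,6,0](1)

Answer: 0 8 6 5 3 0 1 0 5 6 3 6 0 1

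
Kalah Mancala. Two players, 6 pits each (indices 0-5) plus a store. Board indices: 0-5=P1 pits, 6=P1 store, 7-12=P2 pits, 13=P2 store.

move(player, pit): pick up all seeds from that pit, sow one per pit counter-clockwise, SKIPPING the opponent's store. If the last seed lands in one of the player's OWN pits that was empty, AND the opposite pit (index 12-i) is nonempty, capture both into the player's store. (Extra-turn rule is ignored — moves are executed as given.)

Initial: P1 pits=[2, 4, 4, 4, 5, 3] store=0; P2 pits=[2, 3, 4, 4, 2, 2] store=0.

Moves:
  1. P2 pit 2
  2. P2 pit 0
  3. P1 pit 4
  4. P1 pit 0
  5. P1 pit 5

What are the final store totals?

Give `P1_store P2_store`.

Move 1: P2 pit2 -> P1=[2,4,4,4,5,3](0) P2=[2,3,0,5,3,3](1)
Move 2: P2 pit0 -> P1=[2,4,4,0,5,3](0) P2=[0,4,0,5,3,3](6)
Move 3: P1 pit4 -> P1=[2,4,4,0,0,4](1) P2=[1,5,1,5,3,3](6)
Move 4: P1 pit0 -> P1=[0,5,5,0,0,4](1) P2=[1,5,1,5,3,3](6)
Move 5: P1 pit5 -> P1=[0,5,5,0,0,0](2) P2=[2,6,2,5,3,3](6)

Answer: 2 6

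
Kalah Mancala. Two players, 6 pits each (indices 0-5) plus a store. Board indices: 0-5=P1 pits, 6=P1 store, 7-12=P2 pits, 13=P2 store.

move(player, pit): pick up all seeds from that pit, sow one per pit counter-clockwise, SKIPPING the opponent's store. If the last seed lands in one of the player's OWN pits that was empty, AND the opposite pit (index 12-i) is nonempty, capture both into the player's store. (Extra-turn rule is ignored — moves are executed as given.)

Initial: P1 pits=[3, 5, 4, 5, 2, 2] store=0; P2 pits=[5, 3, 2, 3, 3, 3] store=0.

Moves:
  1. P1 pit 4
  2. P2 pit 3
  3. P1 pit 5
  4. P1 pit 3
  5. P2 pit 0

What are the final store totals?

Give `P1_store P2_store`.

Answer: 3 2

Derivation:
Move 1: P1 pit4 -> P1=[3,5,4,5,0,3](1) P2=[5,3,2,3,3,3](0)
Move 2: P2 pit3 -> P1=[3,5,4,5,0,3](1) P2=[5,3,2,0,4,4](1)
Move 3: P1 pit5 -> P1=[3,5,4,5,0,0](2) P2=[6,4,2,0,4,4](1)
Move 4: P1 pit3 -> P1=[3,5,4,0,1,1](3) P2=[7,5,2,0,4,4](1)
Move 5: P2 pit0 -> P1=[4,5,4,0,1,1](3) P2=[0,6,3,1,5,5](2)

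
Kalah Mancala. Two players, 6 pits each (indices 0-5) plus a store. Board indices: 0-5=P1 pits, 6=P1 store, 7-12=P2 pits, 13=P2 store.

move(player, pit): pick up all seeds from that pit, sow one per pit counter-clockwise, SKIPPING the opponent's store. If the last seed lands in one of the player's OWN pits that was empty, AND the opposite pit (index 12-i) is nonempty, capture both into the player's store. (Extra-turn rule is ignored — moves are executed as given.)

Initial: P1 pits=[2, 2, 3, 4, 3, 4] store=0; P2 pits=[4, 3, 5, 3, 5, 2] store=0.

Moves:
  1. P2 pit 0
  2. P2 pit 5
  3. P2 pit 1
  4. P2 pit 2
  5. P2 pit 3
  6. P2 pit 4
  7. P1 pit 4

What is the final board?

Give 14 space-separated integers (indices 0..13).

Answer: 3 5 6 5 0 1 1 1 1 0 0 0 3 14

Derivation:
Move 1: P2 pit0 -> P1=[2,2,3,4,3,4](0) P2=[0,4,6,4,6,2](0)
Move 2: P2 pit5 -> P1=[3,2,3,4,3,4](0) P2=[0,4,6,4,6,0](1)
Move 3: P2 pit1 -> P1=[0,2,3,4,3,4](0) P2=[0,0,7,5,7,0](5)
Move 4: P2 pit2 -> P1=[1,3,4,4,3,4](0) P2=[0,0,0,6,8,1](6)
Move 5: P2 pit3 -> P1=[2,4,5,4,3,4](0) P2=[0,0,0,0,9,2](7)
Move 6: P2 pit4 -> P1=[3,5,6,5,4,0](0) P2=[0,0,0,0,0,3](14)
Move 7: P1 pit4 -> P1=[3,5,6,5,0,1](1) P2=[1,1,0,0,0,3](14)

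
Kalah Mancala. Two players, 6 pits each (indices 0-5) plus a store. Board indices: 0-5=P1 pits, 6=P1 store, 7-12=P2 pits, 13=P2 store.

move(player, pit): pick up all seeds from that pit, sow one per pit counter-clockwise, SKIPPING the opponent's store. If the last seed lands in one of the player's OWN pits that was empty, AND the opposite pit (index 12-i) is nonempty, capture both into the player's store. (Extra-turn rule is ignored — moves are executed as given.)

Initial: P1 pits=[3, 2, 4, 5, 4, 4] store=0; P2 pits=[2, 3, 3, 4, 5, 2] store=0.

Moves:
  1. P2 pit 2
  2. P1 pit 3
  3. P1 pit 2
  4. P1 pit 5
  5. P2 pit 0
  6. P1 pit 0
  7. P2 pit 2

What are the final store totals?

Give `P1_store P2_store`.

Move 1: P2 pit2 -> P1=[3,2,4,5,4,4](0) P2=[2,3,0,5,6,3](0)
Move 2: P1 pit3 -> P1=[3,2,4,0,5,5](1) P2=[3,4,0,5,6,3](0)
Move 3: P1 pit2 -> P1=[3,2,0,1,6,6](2) P2=[3,4,0,5,6,3](0)
Move 4: P1 pit5 -> P1=[3,2,0,1,6,0](3) P2=[4,5,1,6,7,3](0)
Move 5: P2 pit0 -> P1=[3,2,0,1,6,0](3) P2=[0,6,2,7,8,3](0)
Move 6: P1 pit0 -> P1=[0,3,1,2,6,0](3) P2=[0,6,2,7,8,3](0)
Move 7: P2 pit2 -> P1=[0,3,1,2,6,0](3) P2=[0,6,0,8,9,3](0)

Answer: 3 0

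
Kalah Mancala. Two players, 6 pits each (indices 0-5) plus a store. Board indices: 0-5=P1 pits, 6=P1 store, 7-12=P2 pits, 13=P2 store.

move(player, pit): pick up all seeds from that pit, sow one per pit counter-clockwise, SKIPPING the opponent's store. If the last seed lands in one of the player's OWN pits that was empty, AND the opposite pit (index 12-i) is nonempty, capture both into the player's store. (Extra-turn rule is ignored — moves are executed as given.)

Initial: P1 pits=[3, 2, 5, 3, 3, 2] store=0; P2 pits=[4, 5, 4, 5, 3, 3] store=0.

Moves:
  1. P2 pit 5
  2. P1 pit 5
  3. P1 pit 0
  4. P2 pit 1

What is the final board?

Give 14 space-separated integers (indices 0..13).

Move 1: P2 pit5 -> P1=[4,3,5,3,3,2](0) P2=[4,5,4,5,3,0](1)
Move 2: P1 pit5 -> P1=[4,3,5,3,3,0](1) P2=[5,5,4,5,3,0](1)
Move 3: P1 pit0 -> P1=[0,4,6,4,4,0](1) P2=[5,5,4,5,3,0](1)
Move 4: P2 pit1 -> P1=[0,4,6,4,4,0](1) P2=[5,0,5,6,4,1](2)

Answer: 0 4 6 4 4 0 1 5 0 5 6 4 1 2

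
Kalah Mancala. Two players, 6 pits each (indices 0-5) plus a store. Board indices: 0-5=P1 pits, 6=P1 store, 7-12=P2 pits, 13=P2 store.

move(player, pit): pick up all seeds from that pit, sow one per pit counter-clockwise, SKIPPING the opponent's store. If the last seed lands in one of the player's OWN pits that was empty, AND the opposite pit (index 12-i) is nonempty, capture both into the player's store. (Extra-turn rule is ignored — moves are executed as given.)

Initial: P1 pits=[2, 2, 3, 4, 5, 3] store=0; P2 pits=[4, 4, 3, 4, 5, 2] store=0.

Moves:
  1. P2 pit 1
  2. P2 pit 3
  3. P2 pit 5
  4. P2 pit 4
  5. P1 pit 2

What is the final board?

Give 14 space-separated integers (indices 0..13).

Move 1: P2 pit1 -> P1=[2,2,3,4,5,3](0) P2=[4,0,4,5,6,3](0)
Move 2: P2 pit3 -> P1=[3,3,3,4,5,3](0) P2=[4,0,4,0,7,4](1)
Move 3: P2 pit5 -> P1=[4,4,4,4,5,3](0) P2=[4,0,4,0,7,0](2)
Move 4: P2 pit4 -> P1=[5,5,5,5,6,3](0) P2=[4,0,4,0,0,1](3)
Move 5: P1 pit2 -> P1=[5,5,0,6,7,4](1) P2=[5,0,4,0,0,1](3)

Answer: 5 5 0 6 7 4 1 5 0 4 0 0 1 3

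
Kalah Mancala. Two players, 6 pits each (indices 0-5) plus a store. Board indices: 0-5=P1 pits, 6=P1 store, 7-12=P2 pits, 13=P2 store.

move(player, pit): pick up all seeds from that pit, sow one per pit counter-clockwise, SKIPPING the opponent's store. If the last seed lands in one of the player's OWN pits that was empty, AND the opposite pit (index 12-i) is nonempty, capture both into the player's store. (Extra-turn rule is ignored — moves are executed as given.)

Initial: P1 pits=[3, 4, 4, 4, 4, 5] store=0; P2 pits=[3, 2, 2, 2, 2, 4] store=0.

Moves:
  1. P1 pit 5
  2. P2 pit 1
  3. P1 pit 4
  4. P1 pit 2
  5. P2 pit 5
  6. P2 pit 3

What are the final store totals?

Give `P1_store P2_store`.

Move 1: P1 pit5 -> P1=[3,4,4,4,4,0](1) P2=[4,3,3,3,2,4](0)
Move 2: P2 pit1 -> P1=[3,4,4,4,4,0](1) P2=[4,0,4,4,3,4](0)
Move 3: P1 pit4 -> P1=[3,4,4,4,0,1](2) P2=[5,1,4,4,3,4](0)
Move 4: P1 pit2 -> P1=[3,4,0,5,1,2](3) P2=[5,1,4,4,3,4](0)
Move 5: P2 pit5 -> P1=[4,5,1,5,1,2](3) P2=[5,1,4,4,3,0](1)
Move 6: P2 pit3 -> P1=[5,5,1,5,1,2](3) P2=[5,1,4,0,4,1](2)

Answer: 3 2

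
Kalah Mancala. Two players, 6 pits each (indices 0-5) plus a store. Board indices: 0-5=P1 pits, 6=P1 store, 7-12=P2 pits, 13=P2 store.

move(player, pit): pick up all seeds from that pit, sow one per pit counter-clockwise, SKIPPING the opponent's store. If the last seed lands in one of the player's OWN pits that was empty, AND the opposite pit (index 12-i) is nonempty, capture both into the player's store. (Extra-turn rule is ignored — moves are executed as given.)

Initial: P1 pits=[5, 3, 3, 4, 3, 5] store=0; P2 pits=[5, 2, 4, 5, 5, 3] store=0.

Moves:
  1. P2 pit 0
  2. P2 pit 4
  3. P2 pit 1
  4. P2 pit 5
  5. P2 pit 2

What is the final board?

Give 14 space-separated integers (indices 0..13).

Move 1: P2 pit0 -> P1=[5,3,3,4,3,5](0) P2=[0,3,5,6,6,4](0)
Move 2: P2 pit4 -> P1=[6,4,4,5,3,5](0) P2=[0,3,5,6,0,5](1)
Move 3: P2 pit1 -> P1=[6,0,4,5,3,5](0) P2=[0,0,6,7,0,5](6)
Move 4: P2 pit5 -> P1=[7,1,5,6,3,5](0) P2=[0,0,6,7,0,0](7)
Move 5: P2 pit2 -> P1=[8,2,5,6,3,5](0) P2=[0,0,0,8,1,1](8)

Answer: 8 2 5 6 3 5 0 0 0 0 8 1 1 8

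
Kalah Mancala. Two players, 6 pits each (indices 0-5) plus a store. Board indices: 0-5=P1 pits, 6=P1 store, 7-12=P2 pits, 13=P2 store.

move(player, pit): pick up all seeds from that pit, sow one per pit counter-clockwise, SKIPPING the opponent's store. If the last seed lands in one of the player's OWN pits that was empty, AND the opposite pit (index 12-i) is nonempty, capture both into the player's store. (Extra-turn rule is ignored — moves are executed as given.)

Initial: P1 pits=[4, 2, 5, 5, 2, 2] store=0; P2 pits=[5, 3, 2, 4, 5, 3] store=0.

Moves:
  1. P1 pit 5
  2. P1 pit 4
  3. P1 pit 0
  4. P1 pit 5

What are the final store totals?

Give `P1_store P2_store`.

Answer: 7 0

Derivation:
Move 1: P1 pit5 -> P1=[4,2,5,5,2,0](1) P2=[6,3,2,4,5,3](0)
Move 2: P1 pit4 -> P1=[4,2,5,5,0,1](2) P2=[6,3,2,4,5,3](0)
Move 3: P1 pit0 -> P1=[0,3,6,6,0,1](6) P2=[6,0,2,4,5,3](0)
Move 4: P1 pit5 -> P1=[0,3,6,6,0,0](7) P2=[6,0,2,4,5,3](0)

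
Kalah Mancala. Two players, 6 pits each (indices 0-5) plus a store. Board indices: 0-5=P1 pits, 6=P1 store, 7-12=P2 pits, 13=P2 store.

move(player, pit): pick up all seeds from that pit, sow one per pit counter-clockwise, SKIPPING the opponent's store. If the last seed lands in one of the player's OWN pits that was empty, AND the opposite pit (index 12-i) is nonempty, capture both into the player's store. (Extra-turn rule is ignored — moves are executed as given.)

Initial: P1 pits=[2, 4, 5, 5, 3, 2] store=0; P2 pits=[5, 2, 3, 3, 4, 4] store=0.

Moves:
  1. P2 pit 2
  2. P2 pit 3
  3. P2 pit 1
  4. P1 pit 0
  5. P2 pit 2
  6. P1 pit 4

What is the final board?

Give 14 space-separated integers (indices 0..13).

Answer: 0 5 0 6 0 3 1 6 0 0 0 6 6 9

Derivation:
Move 1: P2 pit2 -> P1=[2,4,5,5,3,2](0) P2=[5,2,0,4,5,5](0)
Move 2: P2 pit3 -> P1=[3,4,5,5,3,2](0) P2=[5,2,0,0,6,6](1)
Move 3: P2 pit1 -> P1=[3,4,0,5,3,2](0) P2=[5,0,1,0,6,6](7)
Move 4: P1 pit0 -> P1=[0,5,1,6,3,2](0) P2=[5,0,1,0,6,6](7)
Move 5: P2 pit2 -> P1=[0,5,0,6,3,2](0) P2=[5,0,0,0,6,6](9)
Move 6: P1 pit4 -> P1=[0,5,0,6,0,3](1) P2=[6,0,0,0,6,6](9)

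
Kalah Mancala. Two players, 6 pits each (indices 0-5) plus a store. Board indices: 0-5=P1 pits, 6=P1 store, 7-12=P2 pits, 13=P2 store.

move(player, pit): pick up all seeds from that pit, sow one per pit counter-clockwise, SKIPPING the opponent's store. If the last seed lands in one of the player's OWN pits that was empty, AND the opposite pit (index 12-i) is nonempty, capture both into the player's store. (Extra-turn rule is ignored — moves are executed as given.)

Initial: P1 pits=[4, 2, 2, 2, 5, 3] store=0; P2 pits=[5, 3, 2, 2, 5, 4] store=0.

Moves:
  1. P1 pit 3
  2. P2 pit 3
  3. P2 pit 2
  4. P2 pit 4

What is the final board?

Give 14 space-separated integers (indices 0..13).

Answer: 5 3 3 1 7 4 0 5 3 0 1 0 6 1

Derivation:
Move 1: P1 pit3 -> P1=[4,2,2,0,6,4](0) P2=[5,3,2,2,5,4](0)
Move 2: P2 pit3 -> P1=[4,2,2,0,6,4](0) P2=[5,3,2,0,6,5](0)
Move 3: P2 pit2 -> P1=[4,2,2,0,6,4](0) P2=[5,3,0,1,7,5](0)
Move 4: P2 pit4 -> P1=[5,3,3,1,7,4](0) P2=[5,3,0,1,0,6](1)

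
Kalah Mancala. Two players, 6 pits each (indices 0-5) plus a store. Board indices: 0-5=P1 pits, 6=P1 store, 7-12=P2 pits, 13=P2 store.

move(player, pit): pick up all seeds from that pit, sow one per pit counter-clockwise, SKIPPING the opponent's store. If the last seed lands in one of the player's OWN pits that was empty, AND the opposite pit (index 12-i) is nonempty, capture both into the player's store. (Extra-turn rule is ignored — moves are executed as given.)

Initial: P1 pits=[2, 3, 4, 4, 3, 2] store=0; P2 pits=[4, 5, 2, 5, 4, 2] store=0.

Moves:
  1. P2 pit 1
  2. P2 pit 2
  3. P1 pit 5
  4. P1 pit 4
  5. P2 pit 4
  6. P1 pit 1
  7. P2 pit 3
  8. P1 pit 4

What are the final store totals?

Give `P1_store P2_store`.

Answer: 2 3

Derivation:
Move 1: P2 pit1 -> P1=[2,3,4,4,3,2](0) P2=[4,0,3,6,5,3](1)
Move 2: P2 pit2 -> P1=[2,3,4,4,3,2](0) P2=[4,0,0,7,6,4](1)
Move 3: P1 pit5 -> P1=[2,3,4,4,3,0](1) P2=[5,0,0,7,6,4](1)
Move 4: P1 pit4 -> P1=[2,3,4,4,0,1](2) P2=[6,0,0,7,6,4](1)
Move 5: P2 pit4 -> P1=[3,4,5,5,0,1](2) P2=[6,0,0,7,0,5](2)
Move 6: P1 pit1 -> P1=[3,0,6,6,1,2](2) P2=[6,0,0,7,0,5](2)
Move 7: P2 pit3 -> P1=[4,1,7,7,1,2](2) P2=[6,0,0,0,1,6](3)
Move 8: P1 pit4 -> P1=[4,1,7,7,0,3](2) P2=[6,0,0,0,1,6](3)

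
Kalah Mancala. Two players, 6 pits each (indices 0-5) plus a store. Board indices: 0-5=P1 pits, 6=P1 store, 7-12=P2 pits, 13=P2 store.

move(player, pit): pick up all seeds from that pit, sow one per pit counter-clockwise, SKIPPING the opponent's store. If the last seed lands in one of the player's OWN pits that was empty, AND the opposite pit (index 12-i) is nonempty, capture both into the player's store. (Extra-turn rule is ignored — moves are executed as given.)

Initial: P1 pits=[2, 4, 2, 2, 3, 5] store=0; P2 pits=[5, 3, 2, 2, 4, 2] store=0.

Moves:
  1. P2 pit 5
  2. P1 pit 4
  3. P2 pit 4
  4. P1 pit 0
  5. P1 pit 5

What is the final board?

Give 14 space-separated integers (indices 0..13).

Move 1: P2 pit5 -> P1=[3,4,2,2,3,5](0) P2=[5,3,2,2,4,0](1)
Move 2: P1 pit4 -> P1=[3,4,2,2,0,6](1) P2=[6,3,2,2,4,0](1)
Move 3: P2 pit4 -> P1=[4,5,2,2,0,6](1) P2=[6,3,2,2,0,1](2)
Move 4: P1 pit0 -> P1=[0,6,3,3,0,6](5) P2=[6,0,2,2,0,1](2)
Move 5: P1 pit5 -> P1=[0,6,3,3,0,0](6) P2=[7,1,3,3,1,1](2)

Answer: 0 6 3 3 0 0 6 7 1 3 3 1 1 2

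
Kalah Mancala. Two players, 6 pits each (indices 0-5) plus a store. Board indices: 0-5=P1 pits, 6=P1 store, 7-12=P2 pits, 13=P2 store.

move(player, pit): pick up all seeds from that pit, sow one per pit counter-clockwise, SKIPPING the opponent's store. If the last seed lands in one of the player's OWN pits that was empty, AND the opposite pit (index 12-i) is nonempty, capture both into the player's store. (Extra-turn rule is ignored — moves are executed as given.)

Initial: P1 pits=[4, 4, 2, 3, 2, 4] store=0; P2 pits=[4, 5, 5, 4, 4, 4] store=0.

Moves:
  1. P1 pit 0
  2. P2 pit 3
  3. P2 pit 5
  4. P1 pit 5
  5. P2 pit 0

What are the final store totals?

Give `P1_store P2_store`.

Move 1: P1 pit0 -> P1=[0,5,3,4,3,4](0) P2=[4,5,5,4,4,4](0)
Move 2: P2 pit3 -> P1=[1,5,3,4,3,4](0) P2=[4,5,5,0,5,5](1)
Move 3: P2 pit5 -> P1=[2,6,4,5,3,4](0) P2=[4,5,5,0,5,0](2)
Move 4: P1 pit5 -> P1=[2,6,4,5,3,0](1) P2=[5,6,6,0,5,0](2)
Move 5: P2 pit0 -> P1=[0,6,4,5,3,0](1) P2=[0,7,7,1,6,0](5)

Answer: 1 5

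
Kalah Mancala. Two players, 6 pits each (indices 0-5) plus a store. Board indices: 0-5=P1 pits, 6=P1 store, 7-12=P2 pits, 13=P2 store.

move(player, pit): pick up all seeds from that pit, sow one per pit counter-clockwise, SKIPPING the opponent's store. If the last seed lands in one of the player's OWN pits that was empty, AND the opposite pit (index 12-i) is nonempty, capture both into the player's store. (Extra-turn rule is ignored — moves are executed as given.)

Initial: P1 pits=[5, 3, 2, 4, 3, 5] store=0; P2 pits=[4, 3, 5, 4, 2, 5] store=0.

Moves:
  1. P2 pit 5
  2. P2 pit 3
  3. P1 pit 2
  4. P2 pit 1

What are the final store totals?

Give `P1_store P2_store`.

Answer: 0 2

Derivation:
Move 1: P2 pit5 -> P1=[6,4,3,5,3,5](0) P2=[4,3,5,4,2,0](1)
Move 2: P2 pit3 -> P1=[7,4,3,5,3,5](0) P2=[4,3,5,0,3,1](2)
Move 3: P1 pit2 -> P1=[7,4,0,6,4,6](0) P2=[4,3,5,0,3,1](2)
Move 4: P2 pit1 -> P1=[7,4,0,6,4,6](0) P2=[4,0,6,1,4,1](2)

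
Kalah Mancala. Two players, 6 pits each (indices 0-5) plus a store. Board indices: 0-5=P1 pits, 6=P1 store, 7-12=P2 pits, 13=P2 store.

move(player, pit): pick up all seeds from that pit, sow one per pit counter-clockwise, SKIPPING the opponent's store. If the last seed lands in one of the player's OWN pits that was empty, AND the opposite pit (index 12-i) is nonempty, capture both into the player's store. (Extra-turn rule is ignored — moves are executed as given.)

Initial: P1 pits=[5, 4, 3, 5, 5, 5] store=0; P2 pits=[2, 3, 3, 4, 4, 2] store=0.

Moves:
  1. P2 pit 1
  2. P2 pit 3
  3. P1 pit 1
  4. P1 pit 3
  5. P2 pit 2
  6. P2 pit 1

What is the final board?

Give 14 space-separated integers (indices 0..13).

Move 1: P2 pit1 -> P1=[5,4,3,5,5,5](0) P2=[2,0,4,5,5,2](0)
Move 2: P2 pit3 -> P1=[6,5,3,5,5,5](0) P2=[2,0,4,0,6,3](1)
Move 3: P1 pit1 -> P1=[6,0,4,6,6,6](1) P2=[2,0,4,0,6,3](1)
Move 4: P1 pit3 -> P1=[6,0,4,0,7,7](2) P2=[3,1,5,0,6,3](1)
Move 5: P2 pit2 -> P1=[7,0,4,0,7,7](2) P2=[3,1,0,1,7,4](2)
Move 6: P2 pit1 -> P1=[7,0,4,0,7,7](2) P2=[3,0,1,1,7,4](2)

Answer: 7 0 4 0 7 7 2 3 0 1 1 7 4 2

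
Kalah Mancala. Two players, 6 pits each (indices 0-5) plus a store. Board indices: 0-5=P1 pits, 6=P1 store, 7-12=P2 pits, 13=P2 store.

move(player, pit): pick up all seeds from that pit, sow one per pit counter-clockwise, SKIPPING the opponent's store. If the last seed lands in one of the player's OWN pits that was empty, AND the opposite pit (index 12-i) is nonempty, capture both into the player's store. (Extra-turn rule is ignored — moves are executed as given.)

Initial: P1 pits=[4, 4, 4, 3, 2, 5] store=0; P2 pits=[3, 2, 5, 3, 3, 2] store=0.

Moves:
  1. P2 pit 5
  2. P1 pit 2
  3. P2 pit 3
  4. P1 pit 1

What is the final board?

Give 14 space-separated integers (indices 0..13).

Move 1: P2 pit5 -> P1=[5,4,4,3,2,5](0) P2=[3,2,5,3,3,0](1)
Move 2: P1 pit2 -> P1=[5,4,0,4,3,6](1) P2=[3,2,5,3,3,0](1)
Move 3: P2 pit3 -> P1=[5,4,0,4,3,6](1) P2=[3,2,5,0,4,1](2)
Move 4: P1 pit1 -> P1=[5,0,1,5,4,7](1) P2=[3,2,5,0,4,1](2)

Answer: 5 0 1 5 4 7 1 3 2 5 0 4 1 2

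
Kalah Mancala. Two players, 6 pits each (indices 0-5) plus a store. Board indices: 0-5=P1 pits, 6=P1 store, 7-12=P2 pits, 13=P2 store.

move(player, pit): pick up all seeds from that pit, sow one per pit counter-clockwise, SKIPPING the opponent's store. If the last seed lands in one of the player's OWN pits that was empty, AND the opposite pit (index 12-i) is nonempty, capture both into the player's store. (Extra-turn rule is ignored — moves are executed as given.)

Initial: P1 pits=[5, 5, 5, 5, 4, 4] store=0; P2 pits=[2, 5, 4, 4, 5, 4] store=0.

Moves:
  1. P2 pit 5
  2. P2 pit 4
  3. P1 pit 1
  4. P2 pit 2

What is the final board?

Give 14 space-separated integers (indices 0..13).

Answer: 7 0 8 6 5 5 1 3 6 0 5 1 2 3

Derivation:
Move 1: P2 pit5 -> P1=[6,6,6,5,4,4](0) P2=[2,5,4,4,5,0](1)
Move 2: P2 pit4 -> P1=[7,7,7,5,4,4](0) P2=[2,5,4,4,0,1](2)
Move 3: P1 pit1 -> P1=[7,0,8,6,5,5](1) P2=[3,6,4,4,0,1](2)
Move 4: P2 pit2 -> P1=[7,0,8,6,5,5](1) P2=[3,6,0,5,1,2](3)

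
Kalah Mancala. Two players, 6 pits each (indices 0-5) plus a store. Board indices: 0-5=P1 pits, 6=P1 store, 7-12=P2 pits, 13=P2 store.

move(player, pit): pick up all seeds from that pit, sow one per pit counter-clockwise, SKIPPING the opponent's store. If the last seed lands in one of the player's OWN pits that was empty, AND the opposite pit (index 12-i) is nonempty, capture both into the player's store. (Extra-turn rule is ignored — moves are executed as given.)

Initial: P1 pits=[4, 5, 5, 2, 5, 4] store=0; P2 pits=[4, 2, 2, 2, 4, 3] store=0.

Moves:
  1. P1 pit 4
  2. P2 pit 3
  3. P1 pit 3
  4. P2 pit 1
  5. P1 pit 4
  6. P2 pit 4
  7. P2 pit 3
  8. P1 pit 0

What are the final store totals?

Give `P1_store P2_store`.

Move 1: P1 pit4 -> P1=[4,5,5,2,0,5](1) P2=[5,3,3,2,4,3](0)
Move 2: P2 pit3 -> P1=[4,5,5,2,0,5](1) P2=[5,3,3,0,5,4](0)
Move 3: P1 pit3 -> P1=[4,5,5,0,1,6](1) P2=[5,3,3,0,5,4](0)
Move 4: P2 pit1 -> P1=[4,5,5,0,1,6](1) P2=[5,0,4,1,6,4](0)
Move 5: P1 pit4 -> P1=[4,5,5,0,0,7](1) P2=[5,0,4,1,6,4](0)
Move 6: P2 pit4 -> P1=[5,6,6,1,0,7](1) P2=[5,0,4,1,0,5](1)
Move 7: P2 pit3 -> P1=[5,0,6,1,0,7](1) P2=[5,0,4,0,0,5](8)
Move 8: P1 pit0 -> P1=[0,1,7,2,1,8](1) P2=[5,0,4,0,0,5](8)

Answer: 1 8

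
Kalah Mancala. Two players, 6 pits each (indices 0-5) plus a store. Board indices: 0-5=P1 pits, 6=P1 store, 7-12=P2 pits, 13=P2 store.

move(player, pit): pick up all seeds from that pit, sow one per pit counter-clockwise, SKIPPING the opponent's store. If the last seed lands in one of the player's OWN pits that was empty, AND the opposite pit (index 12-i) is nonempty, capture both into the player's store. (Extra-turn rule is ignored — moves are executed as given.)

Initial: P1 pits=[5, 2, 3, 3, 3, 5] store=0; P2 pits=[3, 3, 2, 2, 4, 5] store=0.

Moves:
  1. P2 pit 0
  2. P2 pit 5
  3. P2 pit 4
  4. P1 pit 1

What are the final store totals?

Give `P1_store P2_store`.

Answer: 0 2

Derivation:
Move 1: P2 pit0 -> P1=[5,2,3,3,3,5](0) P2=[0,4,3,3,4,5](0)
Move 2: P2 pit5 -> P1=[6,3,4,4,3,5](0) P2=[0,4,3,3,4,0](1)
Move 3: P2 pit4 -> P1=[7,4,4,4,3,5](0) P2=[0,4,3,3,0,1](2)
Move 4: P1 pit1 -> P1=[7,0,5,5,4,6](0) P2=[0,4,3,3,0,1](2)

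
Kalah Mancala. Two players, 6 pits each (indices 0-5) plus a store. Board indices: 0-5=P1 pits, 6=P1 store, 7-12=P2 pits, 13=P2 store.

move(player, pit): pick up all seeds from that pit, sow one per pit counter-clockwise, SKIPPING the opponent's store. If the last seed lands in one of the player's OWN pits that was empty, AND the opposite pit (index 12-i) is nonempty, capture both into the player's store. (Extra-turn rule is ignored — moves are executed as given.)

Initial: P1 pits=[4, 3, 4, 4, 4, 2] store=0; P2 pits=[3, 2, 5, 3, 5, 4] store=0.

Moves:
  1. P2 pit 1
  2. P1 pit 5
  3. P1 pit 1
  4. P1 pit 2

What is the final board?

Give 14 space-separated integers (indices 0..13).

Move 1: P2 pit1 -> P1=[4,3,4,4,4,2](0) P2=[3,0,6,4,5,4](0)
Move 2: P1 pit5 -> P1=[4,3,4,4,4,0](1) P2=[4,0,6,4,5,4](0)
Move 3: P1 pit1 -> P1=[4,0,5,5,5,0](1) P2=[4,0,6,4,5,4](0)
Move 4: P1 pit2 -> P1=[4,0,0,6,6,1](2) P2=[5,0,6,4,5,4](0)

Answer: 4 0 0 6 6 1 2 5 0 6 4 5 4 0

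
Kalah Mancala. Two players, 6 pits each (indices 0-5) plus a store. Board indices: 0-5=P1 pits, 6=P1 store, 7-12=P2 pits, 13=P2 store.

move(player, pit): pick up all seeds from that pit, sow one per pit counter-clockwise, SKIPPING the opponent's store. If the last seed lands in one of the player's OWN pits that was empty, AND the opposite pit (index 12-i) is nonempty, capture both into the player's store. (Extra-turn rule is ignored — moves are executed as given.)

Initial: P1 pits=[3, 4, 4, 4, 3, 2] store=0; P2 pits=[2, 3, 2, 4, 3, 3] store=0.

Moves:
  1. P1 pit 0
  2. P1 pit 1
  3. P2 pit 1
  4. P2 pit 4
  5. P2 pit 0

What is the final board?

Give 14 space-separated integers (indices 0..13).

Move 1: P1 pit0 -> P1=[0,5,5,5,3,2](0) P2=[2,3,2,4,3,3](0)
Move 2: P1 pit1 -> P1=[0,0,6,6,4,3](1) P2=[2,3,2,4,3,3](0)
Move 3: P2 pit1 -> P1=[0,0,6,6,4,3](1) P2=[2,0,3,5,4,3](0)
Move 4: P2 pit4 -> P1=[1,1,6,6,4,3](1) P2=[2,0,3,5,0,4](1)
Move 5: P2 pit0 -> P1=[1,1,6,6,4,3](1) P2=[0,1,4,5,0,4](1)

Answer: 1 1 6 6 4 3 1 0 1 4 5 0 4 1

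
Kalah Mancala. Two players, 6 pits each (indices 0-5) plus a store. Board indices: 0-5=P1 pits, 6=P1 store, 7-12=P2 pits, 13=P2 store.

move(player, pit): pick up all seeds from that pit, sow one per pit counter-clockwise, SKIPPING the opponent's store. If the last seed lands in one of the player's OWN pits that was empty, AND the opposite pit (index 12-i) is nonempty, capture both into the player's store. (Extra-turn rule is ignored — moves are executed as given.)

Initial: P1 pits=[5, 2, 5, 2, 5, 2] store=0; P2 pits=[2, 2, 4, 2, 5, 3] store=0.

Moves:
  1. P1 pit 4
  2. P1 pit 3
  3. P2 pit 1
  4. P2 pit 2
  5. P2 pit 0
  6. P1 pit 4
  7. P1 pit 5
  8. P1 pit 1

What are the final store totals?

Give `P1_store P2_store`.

Answer: 5 1

Derivation:
Move 1: P1 pit4 -> P1=[5,2,5,2,0,3](1) P2=[3,3,5,2,5,3](0)
Move 2: P1 pit3 -> P1=[5,2,5,0,1,4](1) P2=[3,3,5,2,5,3](0)
Move 3: P2 pit1 -> P1=[5,2,5,0,1,4](1) P2=[3,0,6,3,6,3](0)
Move 4: P2 pit2 -> P1=[6,3,5,0,1,4](1) P2=[3,0,0,4,7,4](1)
Move 5: P2 pit0 -> P1=[6,3,5,0,1,4](1) P2=[0,1,1,5,7,4](1)
Move 6: P1 pit4 -> P1=[6,3,5,0,0,5](1) P2=[0,1,1,5,7,4](1)
Move 7: P1 pit5 -> P1=[6,3,5,0,0,0](2) P2=[1,2,2,6,7,4](1)
Move 8: P1 pit1 -> P1=[6,0,6,1,0,0](5) P2=[1,0,2,6,7,4](1)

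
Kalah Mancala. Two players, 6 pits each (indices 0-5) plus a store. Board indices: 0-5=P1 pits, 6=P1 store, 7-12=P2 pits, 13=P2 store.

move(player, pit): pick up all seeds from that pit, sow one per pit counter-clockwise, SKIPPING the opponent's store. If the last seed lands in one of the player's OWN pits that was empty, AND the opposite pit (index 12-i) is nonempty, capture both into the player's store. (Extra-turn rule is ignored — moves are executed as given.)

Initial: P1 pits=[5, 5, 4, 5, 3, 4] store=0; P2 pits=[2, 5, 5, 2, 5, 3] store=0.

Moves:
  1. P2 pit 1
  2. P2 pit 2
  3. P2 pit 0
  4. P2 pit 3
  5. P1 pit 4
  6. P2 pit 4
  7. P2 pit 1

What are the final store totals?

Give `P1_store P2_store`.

Answer: 1 12

Derivation:
Move 1: P2 pit1 -> P1=[5,5,4,5,3,4](0) P2=[2,0,6,3,6,4](1)
Move 2: P2 pit2 -> P1=[6,6,4,5,3,4](0) P2=[2,0,0,4,7,5](2)
Move 3: P2 pit0 -> P1=[6,6,4,0,3,4](0) P2=[0,1,0,4,7,5](8)
Move 4: P2 pit3 -> P1=[7,6,4,0,3,4](0) P2=[0,1,0,0,8,6](9)
Move 5: P1 pit4 -> P1=[7,6,4,0,0,5](1) P2=[1,1,0,0,8,6](9)
Move 6: P2 pit4 -> P1=[8,7,5,1,1,6](1) P2=[1,1,0,0,0,7](10)
Move 7: P2 pit1 -> P1=[8,7,5,0,1,6](1) P2=[1,0,0,0,0,7](12)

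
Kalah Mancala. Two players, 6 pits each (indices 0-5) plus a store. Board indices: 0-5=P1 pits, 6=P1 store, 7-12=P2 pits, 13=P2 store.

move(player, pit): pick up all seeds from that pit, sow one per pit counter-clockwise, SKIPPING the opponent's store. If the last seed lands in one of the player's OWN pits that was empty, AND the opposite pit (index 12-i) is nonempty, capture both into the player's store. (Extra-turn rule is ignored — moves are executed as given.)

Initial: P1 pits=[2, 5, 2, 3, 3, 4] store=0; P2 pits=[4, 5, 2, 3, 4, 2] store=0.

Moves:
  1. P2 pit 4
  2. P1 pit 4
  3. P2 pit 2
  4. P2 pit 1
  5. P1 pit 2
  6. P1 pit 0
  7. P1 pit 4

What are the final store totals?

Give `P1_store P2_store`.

Answer: 1 9

Derivation:
Move 1: P2 pit4 -> P1=[3,6,2,3,3,4](0) P2=[4,5,2,3,0,3](1)
Move 2: P1 pit4 -> P1=[3,6,2,3,0,5](1) P2=[5,5,2,3,0,3](1)
Move 3: P2 pit2 -> P1=[3,0,2,3,0,5](1) P2=[5,5,0,4,0,3](8)
Move 4: P2 pit1 -> P1=[3,0,2,3,0,5](1) P2=[5,0,1,5,1,4](9)
Move 5: P1 pit2 -> P1=[3,0,0,4,1,5](1) P2=[5,0,1,5,1,4](9)
Move 6: P1 pit0 -> P1=[0,1,1,5,1,5](1) P2=[5,0,1,5,1,4](9)
Move 7: P1 pit4 -> P1=[0,1,1,5,0,6](1) P2=[5,0,1,5,1,4](9)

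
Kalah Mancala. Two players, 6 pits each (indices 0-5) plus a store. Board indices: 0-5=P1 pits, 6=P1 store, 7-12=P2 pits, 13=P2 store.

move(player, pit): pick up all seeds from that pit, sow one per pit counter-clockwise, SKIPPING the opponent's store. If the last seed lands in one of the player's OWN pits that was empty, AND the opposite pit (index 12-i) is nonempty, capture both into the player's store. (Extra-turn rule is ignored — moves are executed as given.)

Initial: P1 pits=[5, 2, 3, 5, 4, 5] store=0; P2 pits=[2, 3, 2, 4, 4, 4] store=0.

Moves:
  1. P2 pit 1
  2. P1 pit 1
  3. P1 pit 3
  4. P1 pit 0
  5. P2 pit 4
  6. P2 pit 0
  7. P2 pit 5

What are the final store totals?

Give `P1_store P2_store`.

Move 1: P2 pit1 -> P1=[5,2,3,5,4,5](0) P2=[2,0,3,5,5,4](0)
Move 2: P1 pit1 -> P1=[5,0,4,6,4,5](0) P2=[2,0,3,5,5,4](0)
Move 3: P1 pit3 -> P1=[5,0,4,0,5,6](1) P2=[3,1,4,5,5,4](0)
Move 4: P1 pit0 -> P1=[0,1,5,1,6,7](1) P2=[3,1,4,5,5,4](0)
Move 5: P2 pit4 -> P1=[1,2,6,1,6,7](1) P2=[3,1,4,5,0,5](1)
Move 6: P2 pit0 -> P1=[1,2,6,1,6,7](1) P2=[0,2,5,6,0,5](1)
Move 7: P2 pit5 -> P1=[2,3,7,2,6,7](1) P2=[0,2,5,6,0,0](2)

Answer: 1 2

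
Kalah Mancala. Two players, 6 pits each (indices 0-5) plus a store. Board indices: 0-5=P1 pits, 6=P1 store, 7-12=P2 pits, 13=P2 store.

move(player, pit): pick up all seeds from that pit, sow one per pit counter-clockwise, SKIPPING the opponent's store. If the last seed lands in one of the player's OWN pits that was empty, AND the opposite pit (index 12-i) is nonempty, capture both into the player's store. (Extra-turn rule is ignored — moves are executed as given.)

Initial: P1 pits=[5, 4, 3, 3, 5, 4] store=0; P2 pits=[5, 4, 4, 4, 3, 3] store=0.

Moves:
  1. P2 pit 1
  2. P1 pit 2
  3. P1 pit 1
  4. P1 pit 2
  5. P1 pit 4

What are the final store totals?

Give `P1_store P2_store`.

Answer: 1 0

Derivation:
Move 1: P2 pit1 -> P1=[5,4,3,3,5,4](0) P2=[5,0,5,5,4,4](0)
Move 2: P1 pit2 -> P1=[5,4,0,4,6,5](0) P2=[5,0,5,5,4,4](0)
Move 3: P1 pit1 -> P1=[5,0,1,5,7,6](0) P2=[5,0,5,5,4,4](0)
Move 4: P1 pit2 -> P1=[5,0,0,6,7,6](0) P2=[5,0,5,5,4,4](0)
Move 5: P1 pit4 -> P1=[5,0,0,6,0,7](1) P2=[6,1,6,6,5,4](0)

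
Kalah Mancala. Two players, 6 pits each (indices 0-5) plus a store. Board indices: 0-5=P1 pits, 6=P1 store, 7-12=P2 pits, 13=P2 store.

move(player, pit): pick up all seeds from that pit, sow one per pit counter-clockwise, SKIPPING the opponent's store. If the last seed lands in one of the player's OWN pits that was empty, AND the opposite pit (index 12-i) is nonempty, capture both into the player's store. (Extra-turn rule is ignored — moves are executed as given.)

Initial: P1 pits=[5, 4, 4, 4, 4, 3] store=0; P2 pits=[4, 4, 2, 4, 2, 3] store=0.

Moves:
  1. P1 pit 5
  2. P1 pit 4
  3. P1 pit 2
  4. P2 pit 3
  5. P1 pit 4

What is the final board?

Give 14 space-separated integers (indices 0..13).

Answer: 6 4 0 5 0 3 3 6 6 2 0 3 4 1

Derivation:
Move 1: P1 pit5 -> P1=[5,4,4,4,4,0](1) P2=[5,5,2,4,2,3](0)
Move 2: P1 pit4 -> P1=[5,4,4,4,0,1](2) P2=[6,6,2,4,2,3](0)
Move 3: P1 pit2 -> P1=[5,4,0,5,1,2](3) P2=[6,6,2,4,2,3](0)
Move 4: P2 pit3 -> P1=[6,4,0,5,1,2](3) P2=[6,6,2,0,3,4](1)
Move 5: P1 pit4 -> P1=[6,4,0,5,0,3](3) P2=[6,6,2,0,3,4](1)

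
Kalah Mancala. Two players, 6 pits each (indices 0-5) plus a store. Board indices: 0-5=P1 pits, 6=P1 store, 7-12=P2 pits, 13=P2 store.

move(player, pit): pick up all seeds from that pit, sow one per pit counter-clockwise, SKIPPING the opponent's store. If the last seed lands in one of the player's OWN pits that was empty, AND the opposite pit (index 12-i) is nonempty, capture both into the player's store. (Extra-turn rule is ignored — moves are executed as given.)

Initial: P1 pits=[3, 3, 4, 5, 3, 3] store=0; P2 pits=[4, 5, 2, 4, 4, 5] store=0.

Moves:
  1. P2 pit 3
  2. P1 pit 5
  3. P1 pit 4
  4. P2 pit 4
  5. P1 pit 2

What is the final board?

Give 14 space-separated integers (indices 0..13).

Answer: 5 4 0 6 1 2 3 7 6 2 0 0 7 2

Derivation:
Move 1: P2 pit3 -> P1=[4,3,4,5,3,3](0) P2=[4,5,2,0,5,6](1)
Move 2: P1 pit5 -> P1=[4,3,4,5,3,0](1) P2=[5,6,2,0,5,6](1)
Move 3: P1 pit4 -> P1=[4,3,4,5,0,1](2) P2=[6,6,2,0,5,6](1)
Move 4: P2 pit4 -> P1=[5,4,5,5,0,1](2) P2=[6,6,2,0,0,7](2)
Move 5: P1 pit2 -> P1=[5,4,0,6,1,2](3) P2=[7,6,2,0,0,7](2)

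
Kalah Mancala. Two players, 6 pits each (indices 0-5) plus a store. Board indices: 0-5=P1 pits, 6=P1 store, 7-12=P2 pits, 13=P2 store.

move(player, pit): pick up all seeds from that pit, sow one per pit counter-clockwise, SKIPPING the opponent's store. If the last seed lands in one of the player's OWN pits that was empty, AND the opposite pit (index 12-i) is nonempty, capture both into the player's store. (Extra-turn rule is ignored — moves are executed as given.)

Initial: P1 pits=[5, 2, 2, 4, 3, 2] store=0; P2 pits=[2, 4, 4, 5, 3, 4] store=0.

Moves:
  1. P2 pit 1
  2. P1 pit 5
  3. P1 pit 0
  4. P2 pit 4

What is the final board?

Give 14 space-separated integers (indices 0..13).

Move 1: P2 pit1 -> P1=[5,2,2,4,3,2](0) P2=[2,0,5,6,4,5](0)
Move 2: P1 pit5 -> P1=[5,2,2,4,3,0](1) P2=[3,0,5,6,4,5](0)
Move 3: P1 pit0 -> P1=[0,3,3,5,4,0](5) P2=[0,0,5,6,4,5](0)
Move 4: P2 pit4 -> P1=[1,4,3,5,4,0](5) P2=[0,0,5,6,0,6](1)

Answer: 1 4 3 5 4 0 5 0 0 5 6 0 6 1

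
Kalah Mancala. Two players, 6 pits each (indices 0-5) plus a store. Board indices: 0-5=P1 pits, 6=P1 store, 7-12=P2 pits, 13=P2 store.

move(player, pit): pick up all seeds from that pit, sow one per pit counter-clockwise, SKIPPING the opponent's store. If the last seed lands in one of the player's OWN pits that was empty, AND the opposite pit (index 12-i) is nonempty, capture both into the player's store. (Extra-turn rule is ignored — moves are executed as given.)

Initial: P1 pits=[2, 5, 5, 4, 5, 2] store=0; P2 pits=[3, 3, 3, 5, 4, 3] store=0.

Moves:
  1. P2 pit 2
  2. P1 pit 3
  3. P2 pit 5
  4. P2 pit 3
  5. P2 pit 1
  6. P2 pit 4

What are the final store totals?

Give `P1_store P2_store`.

Answer: 1 3

Derivation:
Move 1: P2 pit2 -> P1=[2,5,5,4,5,2](0) P2=[3,3,0,6,5,4](0)
Move 2: P1 pit3 -> P1=[2,5,5,0,6,3](1) P2=[4,3,0,6,5,4](0)
Move 3: P2 pit5 -> P1=[3,6,6,0,6,3](1) P2=[4,3,0,6,5,0](1)
Move 4: P2 pit3 -> P1=[4,7,7,0,6,3](1) P2=[4,3,0,0,6,1](2)
Move 5: P2 pit1 -> P1=[4,7,7,0,6,3](1) P2=[4,0,1,1,7,1](2)
Move 6: P2 pit4 -> P1=[5,8,8,1,7,3](1) P2=[4,0,1,1,0,2](3)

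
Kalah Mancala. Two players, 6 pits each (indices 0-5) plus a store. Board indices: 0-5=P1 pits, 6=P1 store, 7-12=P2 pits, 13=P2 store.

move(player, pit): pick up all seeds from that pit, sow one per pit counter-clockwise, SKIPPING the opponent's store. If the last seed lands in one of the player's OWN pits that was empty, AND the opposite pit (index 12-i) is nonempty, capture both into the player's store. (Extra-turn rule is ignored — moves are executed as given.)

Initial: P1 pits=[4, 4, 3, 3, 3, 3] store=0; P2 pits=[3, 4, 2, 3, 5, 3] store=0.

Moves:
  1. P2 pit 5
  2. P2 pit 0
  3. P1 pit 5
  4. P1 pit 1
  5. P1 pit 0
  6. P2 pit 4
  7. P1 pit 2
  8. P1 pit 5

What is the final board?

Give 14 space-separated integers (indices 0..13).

Answer: 1 2 0 6 6 0 4 3 8 3 4 0 1 2

Derivation:
Move 1: P2 pit5 -> P1=[5,5,3,3,3,3](0) P2=[3,4,2,3,5,0](1)
Move 2: P2 pit0 -> P1=[5,5,3,3,3,3](0) P2=[0,5,3,4,5,0](1)
Move 3: P1 pit5 -> P1=[5,5,3,3,3,0](1) P2=[1,6,3,4,5,0](1)
Move 4: P1 pit1 -> P1=[5,0,4,4,4,1](2) P2=[1,6,3,4,5,0](1)
Move 5: P1 pit0 -> P1=[0,1,5,5,5,2](2) P2=[1,6,3,4,5,0](1)
Move 6: P2 pit4 -> P1=[1,2,6,5,5,2](2) P2=[1,6,3,4,0,1](2)
Move 7: P1 pit2 -> P1=[1,2,0,6,6,3](3) P2=[2,7,3,4,0,1](2)
Move 8: P1 pit5 -> P1=[1,2,0,6,6,0](4) P2=[3,8,3,4,0,1](2)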